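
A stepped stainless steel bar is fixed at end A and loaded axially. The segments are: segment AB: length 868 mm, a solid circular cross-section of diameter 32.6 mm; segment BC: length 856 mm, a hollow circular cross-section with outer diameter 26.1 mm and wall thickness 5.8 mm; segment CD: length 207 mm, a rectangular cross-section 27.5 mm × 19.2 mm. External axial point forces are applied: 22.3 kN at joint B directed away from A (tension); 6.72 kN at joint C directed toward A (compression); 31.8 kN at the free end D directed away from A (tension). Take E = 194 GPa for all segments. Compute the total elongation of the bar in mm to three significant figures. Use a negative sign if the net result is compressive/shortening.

0.617 mm

Internal axial forces (sectioning from the free end, tension +): N_CD = 31.8 kN, N_BC = 25.08 kN, N_AB = 47.38 kN.
A_AB = 834.7 mm².
A_BC = 369.9 mm².
A_CD = 528 mm².
δ_AB = 47380·868/(834.7·194000) = 0.254 mm
δ_BC = 25080·856/(369.9·194000) = 0.2992 mm
δ_CD = 31800·207/(528·194000) = 0.06426 mm
δ = Σδ_i = 0.6174 mm.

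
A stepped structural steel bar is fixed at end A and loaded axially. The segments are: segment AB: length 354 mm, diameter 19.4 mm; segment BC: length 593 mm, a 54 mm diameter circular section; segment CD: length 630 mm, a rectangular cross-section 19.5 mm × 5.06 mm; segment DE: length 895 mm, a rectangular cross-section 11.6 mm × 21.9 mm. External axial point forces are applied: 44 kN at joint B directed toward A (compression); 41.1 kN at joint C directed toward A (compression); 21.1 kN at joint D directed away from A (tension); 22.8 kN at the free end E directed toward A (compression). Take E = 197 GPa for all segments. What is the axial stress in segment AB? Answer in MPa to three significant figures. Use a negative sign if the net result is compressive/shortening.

Internal axial forces (sectioning from the free end, tension +): N_DE = -22.8 kN, N_CD = -1.7 kN, N_BC = -42.8 kN, N_AB = -86.8 kN.
A_AB = 295.6 mm².
σ_AB = N_AB/A_AB = -86800/295.6 = -293.6 MPa.

-294 MPa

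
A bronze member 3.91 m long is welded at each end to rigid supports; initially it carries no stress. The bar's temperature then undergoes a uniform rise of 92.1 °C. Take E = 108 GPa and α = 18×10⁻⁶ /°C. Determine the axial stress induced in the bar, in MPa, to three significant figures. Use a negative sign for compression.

-179 MPa

Free thermal expansion αLΔT = 18e-6 · 3910 · 92.1 = 6.482 mm.
The walls impose strain ε = −(6.482)/3910 = -1.6578e-03; σ = Eε = 108000 · -1.6578e-03 = -179 MPa.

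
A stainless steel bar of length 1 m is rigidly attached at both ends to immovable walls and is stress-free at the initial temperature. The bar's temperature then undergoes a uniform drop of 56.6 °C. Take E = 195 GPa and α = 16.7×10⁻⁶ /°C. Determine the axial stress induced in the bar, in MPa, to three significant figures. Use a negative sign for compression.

Free thermal expansion αLΔT = 16.7e-6 · 1000 · -56.6 = -0.9452 mm.
The walls impose strain ε = −(-0.9452)/1000 = 9.4522e-04; σ = Eε = 195000 · 9.4522e-04 = 184.3 MPa.

184 MPa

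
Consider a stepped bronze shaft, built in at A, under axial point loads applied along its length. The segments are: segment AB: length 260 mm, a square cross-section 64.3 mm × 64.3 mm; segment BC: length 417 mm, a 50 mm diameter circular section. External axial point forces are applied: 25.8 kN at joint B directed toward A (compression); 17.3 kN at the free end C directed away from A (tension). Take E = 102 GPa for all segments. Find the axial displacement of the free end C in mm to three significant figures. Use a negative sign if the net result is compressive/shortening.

Internal axial forces (sectioning from the free end, tension +): N_BC = 17.3 kN, N_AB = -8.5 kN.
A_AB = 4134 mm².
A_BC = 1963 mm².
δ_AB = -8500·260/(4134·102000) = -0.00524 mm
δ_BC = 17300·417/(1963·102000) = 0.03602 mm
δ = Σδ_i = 0.03078 mm.

0.0308 mm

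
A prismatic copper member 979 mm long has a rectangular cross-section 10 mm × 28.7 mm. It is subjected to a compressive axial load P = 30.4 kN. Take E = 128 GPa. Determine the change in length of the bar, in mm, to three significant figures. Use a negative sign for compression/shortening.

A = 287 mm².
δ_mech = NL/(AE) = -30400·979/(287·128000) = -0.8101 mm.

-0.810 mm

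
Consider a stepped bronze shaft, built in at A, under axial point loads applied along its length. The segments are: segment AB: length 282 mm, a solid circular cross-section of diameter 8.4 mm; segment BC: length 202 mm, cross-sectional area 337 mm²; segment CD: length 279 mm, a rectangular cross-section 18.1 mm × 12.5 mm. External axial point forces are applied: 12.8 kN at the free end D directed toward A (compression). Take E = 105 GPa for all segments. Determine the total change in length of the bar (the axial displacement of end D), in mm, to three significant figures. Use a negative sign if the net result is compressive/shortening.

Internal axial forces (sectioning from the free end, tension +): N_CD = -12.8 kN, N_BC = -12.8 kN, N_AB = -12.8 kN.
A_AB = 55.42 mm².
A_CD = 226.3 mm².
δ_AB = -12800·282/(55.42·105000) = -0.6203 mm
δ_BC = -12800·202/(337·105000) = -0.07307 mm
δ_CD = -12800·279/(226.3·105000) = -0.1503 mm
δ = Σδ_i = -0.8437 mm.

-0.844 mm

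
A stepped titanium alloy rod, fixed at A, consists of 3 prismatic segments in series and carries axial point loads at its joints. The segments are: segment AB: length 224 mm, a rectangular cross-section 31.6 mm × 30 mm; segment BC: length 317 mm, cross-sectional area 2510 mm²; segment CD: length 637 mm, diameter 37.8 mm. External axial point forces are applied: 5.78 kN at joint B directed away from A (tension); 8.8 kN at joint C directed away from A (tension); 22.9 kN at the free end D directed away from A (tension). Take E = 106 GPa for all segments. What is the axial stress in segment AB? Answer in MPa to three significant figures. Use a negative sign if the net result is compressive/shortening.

39.5 MPa

Internal axial forces (sectioning from the free end, tension +): N_CD = 22.9 kN, N_BC = 31.7 kN, N_AB = 37.48 kN.
A_AB = 948 mm².
σ_AB = N_AB/A_AB = 37480/948 = 39.54 MPa.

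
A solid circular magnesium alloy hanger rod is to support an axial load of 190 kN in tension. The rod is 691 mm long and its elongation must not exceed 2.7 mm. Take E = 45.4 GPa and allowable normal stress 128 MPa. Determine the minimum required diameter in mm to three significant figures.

43.5 mm

Required area A ≥ P/σ_allow = 190000/128 = 1484 mm².
For a solid circular section, d ≥ √(4A/π) = 43.47 mm.
Elongation limit: A ≥ PL/(Eδ_allow) = 190000·691/(45400·2.7) = 1071 mm² ⇒ d ≥ 36.93 mm.
The stress limit governs.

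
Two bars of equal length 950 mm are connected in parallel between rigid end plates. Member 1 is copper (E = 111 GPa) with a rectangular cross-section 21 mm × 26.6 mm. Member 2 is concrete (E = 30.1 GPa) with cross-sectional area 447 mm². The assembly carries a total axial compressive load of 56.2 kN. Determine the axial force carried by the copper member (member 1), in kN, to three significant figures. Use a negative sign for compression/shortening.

A_1 = 558.6 mm².
Equal strain + equilibrium ⇒ each member carries load in proportion to AE: A₁E₁ = 62000000 N, A₂E₂ = 13450000 N, ΣAE = 75460000 N.
F₁ = P·A₁E₁/ΣAE = -56200·62000000/75460000 = -46180 N.

-46.2 kN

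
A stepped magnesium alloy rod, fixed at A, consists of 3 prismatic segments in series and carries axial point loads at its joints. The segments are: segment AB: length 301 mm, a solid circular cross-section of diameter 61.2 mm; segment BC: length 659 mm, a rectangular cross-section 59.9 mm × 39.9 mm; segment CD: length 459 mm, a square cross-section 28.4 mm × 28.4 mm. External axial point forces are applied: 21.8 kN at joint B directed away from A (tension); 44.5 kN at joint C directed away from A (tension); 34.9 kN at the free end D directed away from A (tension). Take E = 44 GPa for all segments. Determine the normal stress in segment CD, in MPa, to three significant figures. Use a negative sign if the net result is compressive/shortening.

Internal axial forces (sectioning from the free end, tension +): N_CD = 34.9 kN, N_BC = 79.4 kN, N_AB = 101.2 kN.
A_CD = 806.6 mm².
σ_CD = N_CD/A_CD = 34900/806.6 = 43.27 MPa.

43.3 MPa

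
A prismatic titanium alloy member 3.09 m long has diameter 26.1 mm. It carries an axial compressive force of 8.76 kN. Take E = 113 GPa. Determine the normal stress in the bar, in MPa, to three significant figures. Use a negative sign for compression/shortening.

A = 535 mm².
σ = N/A = -8760/535 = -16.37 MPa.

-16.4 MPa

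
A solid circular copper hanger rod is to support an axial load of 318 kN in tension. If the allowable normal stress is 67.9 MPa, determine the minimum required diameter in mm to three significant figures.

77.2 mm

Required area A ≥ P/σ_allow = 318000/67.9 = 4683 mm².
For a solid circular section, d ≥ √(4A/π) = 77.22 mm.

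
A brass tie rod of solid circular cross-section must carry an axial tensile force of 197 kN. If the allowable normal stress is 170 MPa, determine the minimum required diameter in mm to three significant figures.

38.4 mm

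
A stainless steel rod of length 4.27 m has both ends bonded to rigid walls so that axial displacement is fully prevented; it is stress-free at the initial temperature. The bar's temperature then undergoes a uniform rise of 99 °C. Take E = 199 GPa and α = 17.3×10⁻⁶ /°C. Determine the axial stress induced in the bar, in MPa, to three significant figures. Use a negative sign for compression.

Free thermal expansion αLΔT = 17.3e-6 · 4270 · 99 = 7.313 mm.
The walls impose strain ε = −(7.313)/4270 = -1.7127e-03; σ = Eε = 199000 · -1.7127e-03 = -340.8 MPa.

-341 MPa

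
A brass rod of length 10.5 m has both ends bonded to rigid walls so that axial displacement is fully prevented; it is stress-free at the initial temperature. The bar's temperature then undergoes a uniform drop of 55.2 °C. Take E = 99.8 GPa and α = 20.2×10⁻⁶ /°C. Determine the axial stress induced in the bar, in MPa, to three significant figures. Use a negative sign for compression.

Free thermal expansion αLΔT = 20.2e-6 · 10500 · -55.2 = -11.71 mm.
The walls impose strain ε = −(-11.71)/10500 = 1.1150e-03; σ = Eε = 99800 · 1.1150e-03 = 111.3 MPa.

111 MPa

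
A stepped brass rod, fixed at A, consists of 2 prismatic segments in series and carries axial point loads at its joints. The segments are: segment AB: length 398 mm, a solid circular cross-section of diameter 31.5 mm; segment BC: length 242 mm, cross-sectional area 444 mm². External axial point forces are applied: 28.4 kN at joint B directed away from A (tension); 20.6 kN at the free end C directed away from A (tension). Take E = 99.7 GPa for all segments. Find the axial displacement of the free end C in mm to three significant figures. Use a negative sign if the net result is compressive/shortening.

0.364 mm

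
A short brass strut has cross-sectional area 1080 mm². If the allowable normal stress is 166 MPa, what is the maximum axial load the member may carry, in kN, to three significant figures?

179 kN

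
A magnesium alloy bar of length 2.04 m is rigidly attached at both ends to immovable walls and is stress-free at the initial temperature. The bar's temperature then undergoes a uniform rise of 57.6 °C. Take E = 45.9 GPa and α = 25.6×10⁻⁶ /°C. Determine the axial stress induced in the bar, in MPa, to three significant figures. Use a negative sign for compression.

Free thermal expansion αLΔT = 25.6e-6 · 2040 · 57.6 = 3.008 mm.
The walls impose strain ε = −(3.008)/2040 = -1.4746e-03; σ = Eε = 45900 · -1.4746e-03 = -67.68 MPa.

-67.7 MPa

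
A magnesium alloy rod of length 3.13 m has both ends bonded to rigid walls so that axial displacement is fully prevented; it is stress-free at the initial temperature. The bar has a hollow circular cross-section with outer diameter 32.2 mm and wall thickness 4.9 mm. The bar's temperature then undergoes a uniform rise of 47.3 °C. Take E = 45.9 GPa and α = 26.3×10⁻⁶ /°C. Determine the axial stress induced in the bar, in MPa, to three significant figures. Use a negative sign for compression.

Free thermal expansion αLΔT = 26.3e-6 · 3130 · 47.3 = 3.894 mm.
The walls impose strain ε = −(3.894)/3130 = -1.2440e-03; σ = Eε = 45900 · -1.2440e-03 = -57.1 MPa.

-57.1 MPa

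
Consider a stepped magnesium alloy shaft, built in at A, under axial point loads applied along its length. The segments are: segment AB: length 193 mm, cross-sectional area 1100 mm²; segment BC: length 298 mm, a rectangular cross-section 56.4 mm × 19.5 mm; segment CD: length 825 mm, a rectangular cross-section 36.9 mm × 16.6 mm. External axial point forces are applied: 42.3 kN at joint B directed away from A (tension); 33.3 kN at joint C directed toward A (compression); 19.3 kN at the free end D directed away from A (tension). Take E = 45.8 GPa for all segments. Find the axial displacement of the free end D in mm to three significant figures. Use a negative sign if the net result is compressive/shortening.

0.593 mm

Internal axial forces (sectioning from the free end, tension +): N_CD = 19.3 kN, N_BC = -14 kN, N_AB = 28.3 kN.
A_BC = 1100 mm².
A_CD = 612.5 mm².
δ_AB = 28300·193/(1100·45800) = 0.1084 mm
δ_BC = -14000·298/(1100·45800) = -0.08283 mm
δ_CD = 19300·825/(612.5·45800) = 0.5676 mm
δ = Σδ_i = 0.5931 mm.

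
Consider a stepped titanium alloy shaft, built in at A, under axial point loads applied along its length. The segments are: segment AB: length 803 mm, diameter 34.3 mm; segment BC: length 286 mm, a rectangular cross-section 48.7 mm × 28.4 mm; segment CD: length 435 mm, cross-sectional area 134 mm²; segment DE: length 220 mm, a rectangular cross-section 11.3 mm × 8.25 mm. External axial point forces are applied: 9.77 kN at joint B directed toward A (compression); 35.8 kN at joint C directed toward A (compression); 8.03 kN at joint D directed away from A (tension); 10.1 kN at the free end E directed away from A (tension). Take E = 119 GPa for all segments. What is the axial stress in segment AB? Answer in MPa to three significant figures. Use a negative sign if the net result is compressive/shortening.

Internal axial forces (sectioning from the free end, tension +): N_DE = 10.1 kN, N_CD = 18.13 kN, N_BC = -17.67 kN, N_AB = -27.44 kN.
A_AB = 924 mm².
σ_AB = N_AB/A_AB = -27440/924 = -29.7 MPa.

-29.7 MPa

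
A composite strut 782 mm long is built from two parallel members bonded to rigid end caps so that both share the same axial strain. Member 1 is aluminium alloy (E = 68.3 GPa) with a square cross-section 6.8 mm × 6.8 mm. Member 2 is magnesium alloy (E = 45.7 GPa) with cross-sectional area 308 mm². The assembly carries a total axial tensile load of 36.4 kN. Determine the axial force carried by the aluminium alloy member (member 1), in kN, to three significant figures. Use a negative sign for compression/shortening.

A_1 = 46.24 mm².
Equal strain + equilibrium ⇒ each member carries load in proportion to AE: A₁E₁ = 3158000 N, A₂E₂ = 14080000 N, ΣAE = 17230000 N.
F₁ = P·A₁E₁/ΣAE = 36400·3158000/17230000 = 6671 N.

6.67 kN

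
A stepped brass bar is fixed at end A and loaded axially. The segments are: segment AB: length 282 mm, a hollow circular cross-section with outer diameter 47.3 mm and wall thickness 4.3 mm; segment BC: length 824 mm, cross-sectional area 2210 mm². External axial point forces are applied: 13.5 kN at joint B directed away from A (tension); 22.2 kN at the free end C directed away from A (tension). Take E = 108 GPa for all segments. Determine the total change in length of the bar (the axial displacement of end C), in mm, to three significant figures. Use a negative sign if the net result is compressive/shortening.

0.237 mm

Internal axial forces (sectioning from the free end, tension +): N_BC = 22.2 kN, N_AB = 35.7 kN.
A_AB = 580.9 mm².
δ_AB = 35700·282/(580.9·108000) = 0.1605 mm
δ_BC = 22200·824/(2210·108000) = 0.07664 mm
δ = Σδ_i = 0.2371 mm.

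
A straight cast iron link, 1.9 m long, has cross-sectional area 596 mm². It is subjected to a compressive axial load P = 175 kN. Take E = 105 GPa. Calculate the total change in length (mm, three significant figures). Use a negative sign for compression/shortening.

-5.31 mm

δ_mech = NL/(AE) = -175000·1900/(596·105000) = -5.313 mm.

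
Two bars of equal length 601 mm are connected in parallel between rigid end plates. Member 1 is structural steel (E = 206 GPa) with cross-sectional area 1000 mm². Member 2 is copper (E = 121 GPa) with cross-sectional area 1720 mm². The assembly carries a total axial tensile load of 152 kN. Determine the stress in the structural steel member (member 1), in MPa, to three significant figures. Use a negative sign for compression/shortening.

Equal strain + equilibrium ⇒ each member carries load in proportion to AE: A₁E₁ = 206000000 N, A₂E₂ = 208100000 N, ΣAE = 414100000 N.
σ₁ = P·E₁/ΣAE = 152000·206000/414100000 = 75.61 MPa.

75.6 MPa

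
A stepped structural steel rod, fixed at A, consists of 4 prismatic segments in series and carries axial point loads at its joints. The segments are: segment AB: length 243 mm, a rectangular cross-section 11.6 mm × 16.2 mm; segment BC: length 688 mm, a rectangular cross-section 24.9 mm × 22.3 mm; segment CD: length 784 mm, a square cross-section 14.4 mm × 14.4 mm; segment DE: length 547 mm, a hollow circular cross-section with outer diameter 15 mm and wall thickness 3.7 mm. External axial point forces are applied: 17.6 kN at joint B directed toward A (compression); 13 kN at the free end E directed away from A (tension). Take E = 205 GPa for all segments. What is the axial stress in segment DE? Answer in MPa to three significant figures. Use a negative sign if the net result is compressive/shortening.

99.0 MPa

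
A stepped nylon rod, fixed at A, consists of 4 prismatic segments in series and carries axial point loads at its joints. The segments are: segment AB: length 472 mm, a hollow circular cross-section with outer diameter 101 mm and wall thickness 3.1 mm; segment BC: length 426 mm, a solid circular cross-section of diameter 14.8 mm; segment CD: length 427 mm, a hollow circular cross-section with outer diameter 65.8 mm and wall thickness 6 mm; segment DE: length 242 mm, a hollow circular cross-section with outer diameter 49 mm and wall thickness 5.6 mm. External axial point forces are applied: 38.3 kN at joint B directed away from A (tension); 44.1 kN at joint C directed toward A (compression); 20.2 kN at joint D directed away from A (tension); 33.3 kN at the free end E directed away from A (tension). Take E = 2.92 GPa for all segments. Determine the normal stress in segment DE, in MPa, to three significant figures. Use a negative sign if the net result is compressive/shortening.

43.6 MPa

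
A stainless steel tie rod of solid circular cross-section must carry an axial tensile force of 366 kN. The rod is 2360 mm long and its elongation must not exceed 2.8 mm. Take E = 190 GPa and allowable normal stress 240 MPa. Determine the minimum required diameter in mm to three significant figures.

45.5 mm

Required area A ≥ P/σ_allow = 366000/240 = 1525 mm².
For a solid circular section, d ≥ √(4A/π) = 44.06 mm.
Elongation limit: A ≥ PL/(Eδ_allow) = 366000·2360/(190000·2.8) = 1624 mm² ⇒ d ≥ 45.47 mm.
The elongation limit governs.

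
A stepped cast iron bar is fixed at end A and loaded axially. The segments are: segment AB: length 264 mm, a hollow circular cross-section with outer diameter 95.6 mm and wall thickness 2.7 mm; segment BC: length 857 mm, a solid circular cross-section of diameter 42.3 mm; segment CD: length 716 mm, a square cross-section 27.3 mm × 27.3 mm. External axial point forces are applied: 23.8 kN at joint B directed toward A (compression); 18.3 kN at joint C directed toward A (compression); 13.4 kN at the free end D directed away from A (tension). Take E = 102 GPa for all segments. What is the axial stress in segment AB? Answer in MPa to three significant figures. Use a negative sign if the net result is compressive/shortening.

Internal axial forces (sectioning from the free end, tension +): N_CD = 13.4 kN, N_BC = -4.9 kN, N_AB = -28.7 kN.
A_AB = 788 mm².
σ_AB = N_AB/A_AB = -28700/788 = -36.42 MPa.

-36.4 MPa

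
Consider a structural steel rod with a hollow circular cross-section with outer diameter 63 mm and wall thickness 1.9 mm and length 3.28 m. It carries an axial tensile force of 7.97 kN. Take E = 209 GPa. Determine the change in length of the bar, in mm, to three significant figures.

A = 364.7 mm².
δ_mech = NL/(AE) = 7970·3280/(364.7·209000) = 0.343 mm.

0.343 mm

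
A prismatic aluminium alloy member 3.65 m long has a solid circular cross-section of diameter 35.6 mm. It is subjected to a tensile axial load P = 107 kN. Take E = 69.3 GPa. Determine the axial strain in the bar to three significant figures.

0.00155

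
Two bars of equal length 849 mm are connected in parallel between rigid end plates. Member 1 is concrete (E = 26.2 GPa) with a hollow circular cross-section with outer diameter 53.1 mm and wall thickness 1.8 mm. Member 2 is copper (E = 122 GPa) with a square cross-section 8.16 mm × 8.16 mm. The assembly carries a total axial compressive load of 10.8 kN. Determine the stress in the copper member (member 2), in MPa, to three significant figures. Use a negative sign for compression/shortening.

A_1 = 290.1 mm².
A_2 = 66.59 mm².
Equal strain + equilibrium ⇒ each member carries load in proportion to AE: A₁E₁ = 7600000 N, A₂E₂ = 8123000 N, ΣAE = 15720000 N.
σ₂ = P·E₂/ΣAE = -10800·122000/15720000 = -83.8 MPa.

-83.8 MPa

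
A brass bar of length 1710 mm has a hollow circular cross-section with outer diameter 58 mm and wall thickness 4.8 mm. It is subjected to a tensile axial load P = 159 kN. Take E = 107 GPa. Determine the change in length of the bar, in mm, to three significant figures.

3.17 mm

A = 802.2 mm².
δ_mech = NL/(AE) = 159000·1710/(802.2·107000) = 3.167 mm.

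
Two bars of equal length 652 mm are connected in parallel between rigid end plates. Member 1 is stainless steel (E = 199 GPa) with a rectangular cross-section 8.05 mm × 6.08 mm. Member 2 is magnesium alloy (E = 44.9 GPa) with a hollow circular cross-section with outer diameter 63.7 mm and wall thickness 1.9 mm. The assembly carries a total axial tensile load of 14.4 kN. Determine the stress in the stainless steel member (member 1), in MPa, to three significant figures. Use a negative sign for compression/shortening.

A_1 = 48.94 mm².
A_2 = 368.9 mm².
Equal strain + equilibrium ⇒ each member carries load in proportion to AE: A₁E₁ = 9740000 N, A₂E₂ = 16560000 N, ΣAE = 26300000 N.
σ₁ = P·E₁/ΣAE = 14400·199000/26300000 = 108.9 MPa.

109 MPa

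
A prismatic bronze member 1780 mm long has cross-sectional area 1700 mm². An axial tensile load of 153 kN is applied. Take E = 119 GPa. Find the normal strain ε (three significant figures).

7.56e-04

σ = N/A = 90 MPa; ε = σ/E = 90/119000 = 7.563e-04.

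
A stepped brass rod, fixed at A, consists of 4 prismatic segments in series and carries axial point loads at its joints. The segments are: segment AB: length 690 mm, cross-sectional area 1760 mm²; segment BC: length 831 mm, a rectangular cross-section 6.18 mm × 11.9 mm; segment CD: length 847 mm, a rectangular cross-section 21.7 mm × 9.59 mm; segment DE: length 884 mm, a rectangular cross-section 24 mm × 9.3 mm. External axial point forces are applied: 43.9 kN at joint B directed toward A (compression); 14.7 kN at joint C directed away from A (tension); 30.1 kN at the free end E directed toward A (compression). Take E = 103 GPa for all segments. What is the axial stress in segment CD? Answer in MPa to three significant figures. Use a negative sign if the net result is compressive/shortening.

Internal axial forces (sectioning from the free end, tension +): N_DE = -30.1 kN, N_CD = -30.1 kN, N_BC = -15.4 kN, N_AB = -59.3 kN.
A_CD = 208.1 mm².
σ_CD = N_CD/A_CD = -30100/208.1 = -144.6 MPa.

-145 MPa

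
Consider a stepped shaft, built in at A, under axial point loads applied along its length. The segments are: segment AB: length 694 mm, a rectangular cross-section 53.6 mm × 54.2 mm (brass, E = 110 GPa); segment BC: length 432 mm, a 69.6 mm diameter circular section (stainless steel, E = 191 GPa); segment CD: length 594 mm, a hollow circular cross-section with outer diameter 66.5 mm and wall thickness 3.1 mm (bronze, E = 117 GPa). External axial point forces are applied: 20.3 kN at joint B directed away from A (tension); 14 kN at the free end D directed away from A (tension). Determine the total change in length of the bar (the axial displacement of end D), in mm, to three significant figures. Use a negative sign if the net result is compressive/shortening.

0.198 mm

Internal axial forces (sectioning from the free end, tension +): N_CD = 14 kN, N_BC = 14 kN, N_AB = 34.3 kN.
A_AB = 2905 mm².
A_BC = 3805 mm².
A_CD = 617.4 mm².
δ_AB = 34300·694/(2905·110000) = 0.07449 mm
δ_BC = 14000·432/(3805·191000) = 0.008323 mm
δ_CD = 14000·594/(617.4·117000) = 0.1151 mm
δ = Σδ_i = 0.1979 mm.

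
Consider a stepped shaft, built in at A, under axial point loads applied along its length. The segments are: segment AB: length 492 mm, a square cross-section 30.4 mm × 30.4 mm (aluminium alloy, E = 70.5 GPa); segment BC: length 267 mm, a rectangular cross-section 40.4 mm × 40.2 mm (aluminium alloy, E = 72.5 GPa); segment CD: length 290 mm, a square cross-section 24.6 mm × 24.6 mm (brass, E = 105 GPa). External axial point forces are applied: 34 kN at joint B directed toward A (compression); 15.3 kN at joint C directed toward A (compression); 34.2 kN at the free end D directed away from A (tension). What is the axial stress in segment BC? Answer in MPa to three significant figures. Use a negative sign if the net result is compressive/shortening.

11.6 MPa

Internal axial forces (sectioning from the free end, tension +): N_CD = 34.2 kN, N_BC = 18.9 kN, N_AB = -15.1 kN.
A_BC = 1624 mm².
σ_BC = N_BC/A_BC = 18900/1624 = 11.64 MPa.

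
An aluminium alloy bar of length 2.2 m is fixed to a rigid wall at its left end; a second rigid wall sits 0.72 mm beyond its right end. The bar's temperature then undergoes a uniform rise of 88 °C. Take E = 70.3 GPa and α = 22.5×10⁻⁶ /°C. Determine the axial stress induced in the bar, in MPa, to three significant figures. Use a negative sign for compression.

Free thermal expansion αLΔT = 22.5e-6 · 2200 · 88 = 4.356 mm.
The walls engage after the gap closes; constrained expansion = 4.356 − 0.72 = 3.636 mm.
The walls impose strain ε = −(3.636)/2200 = -1.6527e-03; σ = Eε = 70300 · -1.6527e-03 = -116.2 MPa.

-116 MPa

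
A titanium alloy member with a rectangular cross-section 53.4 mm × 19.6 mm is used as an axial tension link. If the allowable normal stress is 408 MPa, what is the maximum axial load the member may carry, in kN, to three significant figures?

427 kN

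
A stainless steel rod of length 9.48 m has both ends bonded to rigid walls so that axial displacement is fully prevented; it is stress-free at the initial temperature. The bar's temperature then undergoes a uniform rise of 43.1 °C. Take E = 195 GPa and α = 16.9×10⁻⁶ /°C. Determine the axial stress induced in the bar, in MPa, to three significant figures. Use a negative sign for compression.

-142 MPa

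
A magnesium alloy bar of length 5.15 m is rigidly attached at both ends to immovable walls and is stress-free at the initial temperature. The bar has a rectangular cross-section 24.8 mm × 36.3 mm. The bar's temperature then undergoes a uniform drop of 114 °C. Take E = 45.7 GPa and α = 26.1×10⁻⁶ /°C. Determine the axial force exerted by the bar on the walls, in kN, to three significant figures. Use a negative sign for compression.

122 kN

Free thermal expansion αLΔT = 26.1e-6 · 5150 · -114 = -15.32 mm.
The walls impose strain ε = −(-15.32)/5150 = 2.9754e-03; σ = Eε = 45700 · 2.9754e-03 = 136 MPa.
Wall reaction R = σ·A = 136·900.2 = 122400 N = 122.4 kN.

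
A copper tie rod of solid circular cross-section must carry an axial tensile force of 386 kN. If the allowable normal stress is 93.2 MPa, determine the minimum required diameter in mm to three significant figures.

Required area A ≥ P/σ_allow = 386000/93.2 = 4142 mm².
For a solid circular section, d ≥ √(4A/π) = 72.62 mm.

72.6 mm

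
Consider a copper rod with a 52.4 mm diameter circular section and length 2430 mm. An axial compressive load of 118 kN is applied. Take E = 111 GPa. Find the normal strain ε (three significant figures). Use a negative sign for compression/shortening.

-4.93e-04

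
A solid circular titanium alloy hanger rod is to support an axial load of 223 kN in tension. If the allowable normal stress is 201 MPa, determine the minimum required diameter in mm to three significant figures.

37.6 mm

Required area A ≥ P/σ_allow = 223000/201 = 1109 mm².
For a solid circular section, d ≥ √(4A/π) = 37.58 mm.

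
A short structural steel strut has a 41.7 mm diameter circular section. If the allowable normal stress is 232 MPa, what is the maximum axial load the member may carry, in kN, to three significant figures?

A = 1366 mm².
P_max = σ_allow · A = 232 · 1366 = 316800 N = 316.8 kN.

317 kN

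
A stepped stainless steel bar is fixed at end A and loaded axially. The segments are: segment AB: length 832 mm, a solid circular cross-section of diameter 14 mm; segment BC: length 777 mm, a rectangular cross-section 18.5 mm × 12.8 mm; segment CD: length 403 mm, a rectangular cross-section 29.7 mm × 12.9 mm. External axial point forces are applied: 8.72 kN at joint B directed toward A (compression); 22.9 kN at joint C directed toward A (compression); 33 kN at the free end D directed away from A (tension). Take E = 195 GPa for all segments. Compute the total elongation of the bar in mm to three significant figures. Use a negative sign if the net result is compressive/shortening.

0.386 mm

Internal axial forces (sectioning from the free end, tension +): N_CD = 33 kN, N_BC = 10.1 kN, N_AB = 1.38 kN.
A_AB = 153.9 mm².
A_BC = 236.8 mm².
A_CD = 383.1 mm².
δ_AB = 1380·832/(153.9·195000) = 0.03825 mm
δ_BC = 10100·777/(236.8·195000) = 0.17 mm
δ_CD = 33000·403/(383.1·195000) = 0.178 mm
δ = Σδ_i = 0.3862 mm.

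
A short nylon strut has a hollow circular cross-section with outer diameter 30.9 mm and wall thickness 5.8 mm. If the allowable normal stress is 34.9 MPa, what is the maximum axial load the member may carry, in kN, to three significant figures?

16.0 kN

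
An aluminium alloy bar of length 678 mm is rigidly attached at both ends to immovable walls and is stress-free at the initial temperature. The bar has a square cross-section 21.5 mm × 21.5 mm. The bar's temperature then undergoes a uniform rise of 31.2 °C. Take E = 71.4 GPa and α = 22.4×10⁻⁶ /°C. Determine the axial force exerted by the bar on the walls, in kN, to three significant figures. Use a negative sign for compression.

Free thermal expansion αLΔT = 22.4e-6 · 678 · 31.2 = 0.4738 mm.
The walls impose strain ε = −(0.4738)/678 = -6.9888e-04; σ = Eε = 71400 · -6.9888e-04 = -49.9 MPa.
Wall reaction R = σ·A = -49.9·462.2 = -23070 N = -23.07 kN.

-23.1 kN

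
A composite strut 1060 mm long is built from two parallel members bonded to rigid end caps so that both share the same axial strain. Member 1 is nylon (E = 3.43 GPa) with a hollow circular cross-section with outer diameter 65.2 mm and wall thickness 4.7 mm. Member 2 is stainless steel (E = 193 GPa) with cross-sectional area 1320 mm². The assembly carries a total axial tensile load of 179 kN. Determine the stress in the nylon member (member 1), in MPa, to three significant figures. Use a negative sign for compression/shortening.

2.38 MPa

A_1 = 893.3 mm².
Equal strain + equilibrium ⇒ each member carries load in proportion to AE: A₁E₁ = 3064000 N, A₂E₂ = 254800000 N, ΣAE = 257800000 N.
σ₁ = P·E₁/ΣAE = 179000·3430/257800000 = 2.381 MPa.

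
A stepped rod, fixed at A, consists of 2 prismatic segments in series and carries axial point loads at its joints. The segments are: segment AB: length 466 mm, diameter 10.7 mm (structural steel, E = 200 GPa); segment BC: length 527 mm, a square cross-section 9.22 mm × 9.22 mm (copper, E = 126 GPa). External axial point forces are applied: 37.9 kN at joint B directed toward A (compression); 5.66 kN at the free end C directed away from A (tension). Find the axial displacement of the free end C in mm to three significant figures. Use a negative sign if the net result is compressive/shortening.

-0.557 mm

Internal axial forces (sectioning from the free end, tension +): N_BC = 5.66 kN, N_AB = -32.24 kN.
A_AB = 89.92 mm².
A_BC = 85.01 mm².
δ_AB = -32240·466/(89.92·200000) = -0.8354 mm
δ_BC = 5660·527/(85.01·126000) = 0.2785 mm
δ = Σδ_i = -0.5569 mm.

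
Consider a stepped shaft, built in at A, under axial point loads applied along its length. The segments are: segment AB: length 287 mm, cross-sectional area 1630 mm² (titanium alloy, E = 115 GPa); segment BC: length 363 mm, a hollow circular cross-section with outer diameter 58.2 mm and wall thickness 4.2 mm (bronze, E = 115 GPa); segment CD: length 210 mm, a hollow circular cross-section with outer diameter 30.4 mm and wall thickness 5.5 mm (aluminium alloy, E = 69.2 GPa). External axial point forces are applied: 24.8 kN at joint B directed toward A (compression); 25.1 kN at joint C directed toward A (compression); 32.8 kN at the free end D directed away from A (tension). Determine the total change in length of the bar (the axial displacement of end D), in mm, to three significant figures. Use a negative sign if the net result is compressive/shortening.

0.239 mm

Internal axial forces (sectioning from the free end, tension +): N_CD = 32.8 kN, N_BC = 7.7 kN, N_AB = -17.1 kN.
A_BC = 712.5 mm².
A_CD = 430.2 mm².
δ_AB = -17100·287/(1630·115000) = -0.02618 mm
δ_BC = 7700·363/(712.5·115000) = 0.03411 mm
δ_CD = 32800·210/(430.2·69200) = 0.2314 mm
δ = Σδ_i = 0.2393 mm.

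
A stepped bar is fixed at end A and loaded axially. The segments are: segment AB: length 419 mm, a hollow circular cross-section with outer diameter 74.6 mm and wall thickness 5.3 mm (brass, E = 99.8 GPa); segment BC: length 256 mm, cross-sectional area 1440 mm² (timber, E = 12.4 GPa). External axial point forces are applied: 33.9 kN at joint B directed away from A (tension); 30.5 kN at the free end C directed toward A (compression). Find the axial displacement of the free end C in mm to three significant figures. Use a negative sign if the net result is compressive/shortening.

-0.425 mm

Internal axial forces (sectioning from the free end, tension +): N_BC = -30.5 kN, N_AB = 3.4 kN.
A_AB = 1154 mm².
δ_AB = 3400·419/(1154·99800) = 0.01237 mm
δ_BC = -30500·256/(1440·12400) = -0.4373 mm
δ = Σδ_i = -0.4249 mm.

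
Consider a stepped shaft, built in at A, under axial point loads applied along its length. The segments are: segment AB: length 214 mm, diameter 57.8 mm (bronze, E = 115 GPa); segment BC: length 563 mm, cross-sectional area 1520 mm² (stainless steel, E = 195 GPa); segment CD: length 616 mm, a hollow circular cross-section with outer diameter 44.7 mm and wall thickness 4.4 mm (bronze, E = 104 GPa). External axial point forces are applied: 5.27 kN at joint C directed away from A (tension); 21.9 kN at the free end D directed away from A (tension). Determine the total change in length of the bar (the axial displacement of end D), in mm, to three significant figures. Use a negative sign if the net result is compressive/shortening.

0.304 mm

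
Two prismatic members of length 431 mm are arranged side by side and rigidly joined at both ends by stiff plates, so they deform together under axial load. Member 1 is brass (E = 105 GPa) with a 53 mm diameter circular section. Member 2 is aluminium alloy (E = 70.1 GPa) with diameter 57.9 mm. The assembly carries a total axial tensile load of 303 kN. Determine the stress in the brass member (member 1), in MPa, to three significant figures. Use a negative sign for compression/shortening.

A_1 = 2206 mm².
A_2 = 2633 mm².
Equal strain + equilibrium ⇒ each member carries load in proportion to AE: A₁E₁ = 231600000 N, A₂E₂ = 184600000 N, ΣAE = 416200000 N.
σ₁ = P·E₁/ΣAE = 303000·105000/416200000 = 76.44 MPa.

76.4 MPa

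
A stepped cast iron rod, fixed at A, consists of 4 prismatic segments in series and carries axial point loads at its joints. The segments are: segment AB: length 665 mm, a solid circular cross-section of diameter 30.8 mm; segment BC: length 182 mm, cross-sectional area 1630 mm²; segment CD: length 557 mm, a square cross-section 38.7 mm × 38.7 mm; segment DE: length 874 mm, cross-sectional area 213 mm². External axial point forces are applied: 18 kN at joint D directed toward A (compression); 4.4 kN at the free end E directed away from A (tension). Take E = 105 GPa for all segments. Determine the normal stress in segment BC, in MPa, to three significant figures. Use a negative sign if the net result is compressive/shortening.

Internal axial forces (sectioning from the free end, tension +): N_DE = 4.4 kN, N_CD = -13.6 kN, N_BC = -13.6 kN, N_AB = -13.6 kN.
σ_BC = N_BC/A_BC = -13600/1630 = -8.344 MPa.

-8.34 MPa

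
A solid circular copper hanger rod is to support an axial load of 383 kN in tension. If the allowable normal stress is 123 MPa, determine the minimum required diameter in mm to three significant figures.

Required area A ≥ P/σ_allow = 383000/123 = 3114 mm².
For a solid circular section, d ≥ √(4A/π) = 62.97 mm.

63.0 mm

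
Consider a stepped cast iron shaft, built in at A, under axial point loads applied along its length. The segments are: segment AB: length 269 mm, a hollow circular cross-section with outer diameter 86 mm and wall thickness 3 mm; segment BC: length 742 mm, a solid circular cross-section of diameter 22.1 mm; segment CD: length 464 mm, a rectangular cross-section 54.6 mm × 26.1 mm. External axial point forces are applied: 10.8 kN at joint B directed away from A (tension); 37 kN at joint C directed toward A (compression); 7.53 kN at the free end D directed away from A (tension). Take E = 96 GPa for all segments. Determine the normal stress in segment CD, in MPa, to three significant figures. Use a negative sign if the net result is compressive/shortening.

5.28 MPa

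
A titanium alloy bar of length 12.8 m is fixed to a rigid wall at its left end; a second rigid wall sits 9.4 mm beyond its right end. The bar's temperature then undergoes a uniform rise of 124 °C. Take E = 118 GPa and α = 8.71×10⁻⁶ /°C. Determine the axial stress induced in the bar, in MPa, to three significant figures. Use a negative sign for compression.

-40.8 MPa

Free thermal expansion αLΔT = 8.71e-6 · 12800 · 124 = 13.82 mm.
The walls engage after the gap closes; constrained expansion = 13.82 − 9.4 = 4.425 mm.
The walls impose strain ε = −(4.425)/12800 = -3.4566e-04; σ = Eε = 118000 · -3.4566e-04 = -40.79 MPa.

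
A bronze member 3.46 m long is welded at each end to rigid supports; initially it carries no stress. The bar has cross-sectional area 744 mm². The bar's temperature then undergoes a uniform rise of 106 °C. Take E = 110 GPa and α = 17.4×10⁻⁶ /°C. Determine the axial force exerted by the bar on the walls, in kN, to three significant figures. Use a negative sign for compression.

-151 kN

Free thermal expansion αLΔT = 17.4e-6 · 3460 · 106 = 6.382 mm.
The walls impose strain ε = −(6.382)/3460 = -1.8444e-03; σ = Eε = 110000 · -1.8444e-03 = -202.9 MPa.
Wall reaction R = σ·A = -202.9·744 = -150900 N = -150.9 kN.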